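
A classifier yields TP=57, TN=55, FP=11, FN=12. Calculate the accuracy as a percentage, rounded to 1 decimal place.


Accuracy = (TP + TN) / (TP + TN + FP + FN) * 100
= (57 + 55) / (57 + 55 + 11 + 12)
= 112 / 135
= 0.8296
= 83.0%

83.0


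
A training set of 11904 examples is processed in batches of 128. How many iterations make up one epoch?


Iterations per epoch = dataset_size / batch_size
= 11904 / 128
= 93

93


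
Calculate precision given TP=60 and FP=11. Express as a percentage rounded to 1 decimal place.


Precision = TP / (TP + FP) * 100
= 60 / (60 + 11)
= 60 / 71
= 0.8451
= 84.5%

84.5


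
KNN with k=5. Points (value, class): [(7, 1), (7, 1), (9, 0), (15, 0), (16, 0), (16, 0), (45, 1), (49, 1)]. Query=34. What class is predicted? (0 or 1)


Distances from query 34:
Point 45 (class 1): distance = 11
Point 49 (class 1): distance = 15
Point 16 (class 0): distance = 18
Point 16 (class 0): distance = 18
Point 15 (class 0): distance = 19
K=5 nearest neighbors: classes = [1, 1, 0, 0, 0]
Votes for class 1: 2 / 5
Majority vote => class 0

0


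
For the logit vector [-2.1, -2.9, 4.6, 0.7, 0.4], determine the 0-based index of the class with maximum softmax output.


Softmax is a monotonic transformation, so it preserves the argmax.
We need to find the index of the maximum logit.
Index 0: -2.1
Index 1: -2.9
Index 2: 4.6
Index 3: 0.7
Index 4: 0.4
Maximum logit = 4.6 at index 2

2


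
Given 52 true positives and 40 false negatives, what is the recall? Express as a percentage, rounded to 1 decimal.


Recall = TP / (TP + FN) * 100
= 52 / (52 + 40)
= 52 / 92
= 0.5652
= 56.5%

56.5


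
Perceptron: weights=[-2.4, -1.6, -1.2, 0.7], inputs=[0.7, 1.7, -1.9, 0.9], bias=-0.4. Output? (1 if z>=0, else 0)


z = w . x + b
= -2.4*0.7 + -1.6*1.7 + -1.2*-1.9 + 0.7*0.9 + -0.4
= -1.68 + -2.72 + 2.28 + 0.63 + -0.4
= -1.49 + -0.4
= -1.89
Since z = -1.89 < 0, output = 0

0


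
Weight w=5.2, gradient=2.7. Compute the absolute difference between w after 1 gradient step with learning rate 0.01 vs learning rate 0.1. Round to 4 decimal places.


With lr=0.01: w_new = 5.2 - 0.01 * 2.7 = 5.173
With lr=0.1: w_new = 5.2 - 0.1 * 2.7 = 4.93
Absolute difference = |5.173 - 4.93|
= 0.2430

0.2430


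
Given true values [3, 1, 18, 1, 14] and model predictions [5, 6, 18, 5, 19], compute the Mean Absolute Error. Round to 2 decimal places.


Absolute errors: [2, 5, 0, 4, 5]
Sum of absolute errors = 16
MAE = 16 / 5 = 3.20

3.20


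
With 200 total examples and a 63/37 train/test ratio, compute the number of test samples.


Train samples = 200 * 63% = 126
Test samples = 200 - 126
= 74

74


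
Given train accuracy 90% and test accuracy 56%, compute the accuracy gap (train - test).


Gap = train_accuracy - test_accuracy
= 90 - 56
= 34%
This large gap strongly indicates overfitting.

34


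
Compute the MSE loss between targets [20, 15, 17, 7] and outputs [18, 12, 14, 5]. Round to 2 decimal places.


Differences: [2, 3, 3, 2]
Squared errors: [4, 9, 9, 4]
Sum of squared errors = 26
MSE = 26 / 4 = 6.50

6.50


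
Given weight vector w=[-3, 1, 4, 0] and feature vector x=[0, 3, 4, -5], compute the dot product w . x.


Element-wise products:
-3 * 0 = 0
1 * 3 = 3
4 * 4 = 16
0 * -5 = 0
Sum = 0 + 3 + 16 + 0
= 19

19


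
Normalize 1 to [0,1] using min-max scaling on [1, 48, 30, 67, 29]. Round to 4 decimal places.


Min = 1, Max = 67
Range = 67 - 1 = 66
Scaled = (x - min) / (max - min)
= (1 - 1) / 66
= 0 / 66
= 0.0000

0.0000


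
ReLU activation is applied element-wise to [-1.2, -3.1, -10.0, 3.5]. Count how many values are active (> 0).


ReLU(x) = max(0, x) for each element:
ReLU(-1.2) = 0
ReLU(-3.1) = 0
ReLU(-10.0) = 0
ReLU(3.5) = 3.5
Active neurons (>0): 1

1


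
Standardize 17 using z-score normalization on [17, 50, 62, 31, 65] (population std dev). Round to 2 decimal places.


Mean = (17 + 50 + 62 + 31 + 65) / 5 = 45.0
Variance = sum((x_i - mean)^2) / n = 338.8
Std = sqrt(338.8) = 18.4065
Z = (x - mean) / std
= (17 - 45.0) / 18.4065
= -28.0 / 18.4065
= -1.52

-1.52


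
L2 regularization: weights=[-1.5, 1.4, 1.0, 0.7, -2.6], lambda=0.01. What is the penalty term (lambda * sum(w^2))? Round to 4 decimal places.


Squaring each weight:
(-1.5)^2 = 2.25
1.4^2 = 1.96
1.0^2 = 1.0
0.7^2 = 0.49
(-2.6)^2 = 6.76
Sum of squares = 12.46
Penalty = 0.01 * 12.46 = 0.1246

0.1246


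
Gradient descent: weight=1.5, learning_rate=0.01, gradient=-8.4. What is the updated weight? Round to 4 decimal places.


w_new = w_old - lr * gradient
= 1.5 - 0.01 * -8.4
= 1.5 - (-0.084)
= 1.5840

1.5840


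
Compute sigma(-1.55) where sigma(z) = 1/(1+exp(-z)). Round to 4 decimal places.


sigmoid(z) = 1 / (1 + exp(-z))
exp(-(-1.55)) = exp(1.55) = 4.7115
1 + 4.7115 = 5.7115
1 / 5.7115 = 0.1751

0.1751


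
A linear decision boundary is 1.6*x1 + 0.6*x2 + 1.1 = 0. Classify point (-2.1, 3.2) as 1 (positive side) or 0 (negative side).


Compute 1.6 * -2.1 + 0.6 * 3.2 + 1.1
= -3.36 + 1.92 + 1.1
= -0.34
Since -0.34 < 0, the point is on the negative side.

0


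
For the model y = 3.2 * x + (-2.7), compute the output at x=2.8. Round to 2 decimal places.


y = 3.2 * 2.8 + (-2.7)
= 8.96 + (-2.7)
= 6.26

6.26


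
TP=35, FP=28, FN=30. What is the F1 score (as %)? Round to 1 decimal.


Precision = TP / (TP + FP) = 35 / 63 = 0.5556
Recall = TP / (TP + FN) = 35 / 65 = 0.5385
F1 = 2 * P * R / (P + R)
= 2 * 0.5556 * 0.5385 / (0.5556 + 0.5385)
= 0.5983 / 1.094
= 0.5469
As percentage: 54.7%

54.7


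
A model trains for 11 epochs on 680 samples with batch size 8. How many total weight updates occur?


Iterations per epoch = 680 / 8 = 85
Total updates = iterations_per_epoch * epochs
= 85 * 11
= 935

935


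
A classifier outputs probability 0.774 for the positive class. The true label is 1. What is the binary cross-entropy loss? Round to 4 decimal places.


For y=1: Loss = -log(p)
= -log(0.774)
= -(-0.2562)
= 0.2562

0.2562


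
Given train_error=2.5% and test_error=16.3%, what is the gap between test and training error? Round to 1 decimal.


Generalization gap = test_error - train_error
= 16.3 - 2.5
= 13.8%
A large gap suggests overfitting.

13.8


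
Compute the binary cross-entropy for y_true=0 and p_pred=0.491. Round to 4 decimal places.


For y=0: Loss = -log(1-p)
= -log(1 - 0.491)
= -log(0.509)
= -(-0.6753)
= 0.6753

0.6753


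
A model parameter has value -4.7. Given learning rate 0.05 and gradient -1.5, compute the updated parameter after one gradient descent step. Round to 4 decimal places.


w_new = w_old - lr * gradient
= -4.7 - 0.05 * -1.5
= -4.7 - (-0.075)
= -4.6250

-4.6250


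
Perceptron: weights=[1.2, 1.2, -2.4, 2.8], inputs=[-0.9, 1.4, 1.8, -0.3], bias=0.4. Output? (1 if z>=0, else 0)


z = w . x + b
= 1.2*-0.9 + 1.2*1.4 + -2.4*1.8 + 2.8*-0.3 + 0.4
= -1.08 + 1.68 + -4.32 + -0.84 + 0.4
= -4.56 + 0.4
= -4.16
Since z = -4.16 < 0, output = 0

0


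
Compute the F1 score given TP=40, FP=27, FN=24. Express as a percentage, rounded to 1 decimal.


Precision = TP / (TP + FP) = 40 / 67 = 0.597
Recall = TP / (TP + FN) = 40 / 64 = 0.625
F1 = 2 * P * R / (P + R)
= 2 * 0.597 * 0.625 / (0.597 + 0.625)
= 0.7463 / 1.222
= 0.6107
As percentage: 61.1%

61.1


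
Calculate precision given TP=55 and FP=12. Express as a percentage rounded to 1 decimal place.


Precision = TP / (TP + FP) * 100
= 55 / (55 + 12)
= 55 / 67
= 0.8209
= 82.1%

82.1


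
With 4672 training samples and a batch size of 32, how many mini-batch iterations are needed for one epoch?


Iterations per epoch = dataset_size / batch_size
= 4672 / 32
= 146

146


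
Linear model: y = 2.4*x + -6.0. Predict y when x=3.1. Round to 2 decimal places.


y = 2.4 * 3.1 + (-6.0)
= 7.44 + (-6.0)
= 1.44

1.44


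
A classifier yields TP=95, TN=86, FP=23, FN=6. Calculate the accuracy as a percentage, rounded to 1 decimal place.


Accuracy = (TP + TN) / (TP + TN + FP + FN) * 100
= (95 + 86) / (95 + 86 + 23 + 6)
= 181 / 210
= 0.8619
= 86.2%

86.2


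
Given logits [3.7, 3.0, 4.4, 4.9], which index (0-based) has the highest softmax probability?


Softmax is a monotonic transformation, so it preserves the argmax.
We need to find the index of the maximum logit.
Index 0: 3.7
Index 1: 3.0
Index 2: 4.4
Index 3: 4.9
Maximum logit = 4.9 at index 3

3


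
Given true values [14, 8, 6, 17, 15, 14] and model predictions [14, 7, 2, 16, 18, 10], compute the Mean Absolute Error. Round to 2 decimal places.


Absolute errors: [0, 1, 4, 1, 3, 4]
Sum of absolute errors = 13
MAE = 13 / 6 = 2.17

2.17


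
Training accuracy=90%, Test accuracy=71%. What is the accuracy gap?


Gap = train_accuracy - test_accuracy
= 90 - 71
= 19%
This gap suggests the model is overfitting.

19


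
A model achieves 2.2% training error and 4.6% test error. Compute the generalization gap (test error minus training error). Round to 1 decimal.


Generalization gap = test_error - train_error
= 4.6 - 2.2
= 2.4%
A moderate gap.

2.4


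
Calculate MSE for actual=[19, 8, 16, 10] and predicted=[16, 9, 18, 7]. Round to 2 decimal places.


Differences: [3, -1, -2, 3]
Squared errors: [9, 1, 4, 9]
Sum of squared errors = 23
MSE = 23 / 4 = 5.75

5.75


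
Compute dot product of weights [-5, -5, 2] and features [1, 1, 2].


Element-wise products:
-5 * 1 = -5
-5 * 1 = -5
2 * 2 = 4
Sum = -5 + -5 + 4
= -6

-6


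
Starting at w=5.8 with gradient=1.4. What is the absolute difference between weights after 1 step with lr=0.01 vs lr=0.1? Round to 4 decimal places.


With lr=0.01: w_new = 5.8 - 0.01 * 1.4 = 5.786
With lr=0.1: w_new = 5.8 - 0.1 * 1.4 = 5.66
Absolute difference = |5.786 - 5.66|
= 0.1260

0.1260


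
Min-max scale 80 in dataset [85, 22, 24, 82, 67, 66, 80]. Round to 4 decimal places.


Min = 22, Max = 85
Range = 85 - 22 = 63
Scaled = (x - min) / (max - min)
= (80 - 22) / 63
= 58 / 63
= 0.9206

0.9206


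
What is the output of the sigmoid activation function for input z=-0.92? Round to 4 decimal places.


sigmoid(z) = 1 / (1 + exp(-z))
exp(-(-0.92)) = exp(0.92) = 2.5093
1 + 2.5093 = 3.5093
1 / 3.5093 = 0.2850

0.2850


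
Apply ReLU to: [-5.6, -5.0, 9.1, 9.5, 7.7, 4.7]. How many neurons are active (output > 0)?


ReLU(x) = max(0, x) for each element:
ReLU(-5.6) = 0
ReLU(-5.0) = 0
ReLU(9.1) = 9.1
ReLU(9.5) = 9.5
ReLU(7.7) = 7.7
ReLU(4.7) = 4.7
Active neurons (>0): 4

4


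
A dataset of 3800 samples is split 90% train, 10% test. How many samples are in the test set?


Train samples = 3800 * 90% = 3420
Test samples = 3800 - 3420
= 380

380


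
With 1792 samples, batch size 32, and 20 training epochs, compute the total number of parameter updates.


Iterations per epoch = 1792 / 32 = 56
Total updates = iterations_per_epoch * epochs
= 56 * 20
= 1120

1120


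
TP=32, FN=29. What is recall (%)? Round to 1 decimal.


Recall = TP / (TP + FN) * 100
= 32 / (32 + 29)
= 32 / 61
= 0.5246
= 52.5%

52.5


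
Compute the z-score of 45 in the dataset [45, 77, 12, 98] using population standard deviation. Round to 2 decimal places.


Mean = (45 + 77 + 12 + 98) / 4 = 58.0
Variance = sum((x_i - mean)^2) / n = 1061.5
Std = sqrt(1061.5) = 32.5807
Z = (x - mean) / std
= (45 - 58.0) / 32.5807
= -13.0 / 32.5807
= -0.40

-0.40


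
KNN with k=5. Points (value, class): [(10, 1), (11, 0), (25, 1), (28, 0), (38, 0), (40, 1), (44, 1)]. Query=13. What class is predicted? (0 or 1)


Distances from query 13:
Point 11 (class 0): distance = 2
Point 10 (class 1): distance = 3
Point 25 (class 1): distance = 12
Point 28 (class 0): distance = 15
Point 38 (class 0): distance = 25
K=5 nearest neighbors: classes = [0, 1, 1, 0, 0]
Votes for class 1: 2 / 5
Majority vote => class 0

0


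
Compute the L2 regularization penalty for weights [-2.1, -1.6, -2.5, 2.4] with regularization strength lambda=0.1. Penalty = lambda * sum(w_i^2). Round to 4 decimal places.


Squaring each weight:
(-2.1)^2 = 4.41
(-1.6)^2 = 2.56
(-2.5)^2 = 6.25
2.4^2 = 5.76
Sum of squares = 18.98
Penalty = 0.1 * 18.98 = 1.8980

1.8980


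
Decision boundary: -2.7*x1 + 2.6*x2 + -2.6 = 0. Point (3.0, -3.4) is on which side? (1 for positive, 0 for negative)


Compute -2.7 * 3.0 + 2.6 * -3.4 + -2.6
= -8.1 + -8.84 + -2.6
= -19.54
Since -19.54 < 0, the point is on the negative side.

0


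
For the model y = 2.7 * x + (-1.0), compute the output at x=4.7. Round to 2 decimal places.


y = 2.7 * 4.7 + (-1.0)
= 12.69 + (-1.0)
= 11.69

11.69


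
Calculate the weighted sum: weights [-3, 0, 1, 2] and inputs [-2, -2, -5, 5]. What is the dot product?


Element-wise products:
-3 * -2 = 6
0 * -2 = 0
1 * -5 = -5
2 * 5 = 10
Sum = 6 + 0 + -5 + 10
= 11

11


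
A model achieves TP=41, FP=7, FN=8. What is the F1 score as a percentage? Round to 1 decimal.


Precision = TP / (TP + FP) = 41 / 48 = 0.8542
Recall = TP / (TP + FN) = 41 / 49 = 0.8367
F1 = 2 * P * R / (P + R)
= 2 * 0.8542 * 0.8367 / (0.8542 + 0.8367)
= 1.4294 / 1.6909
= 0.8454
As percentage: 84.5%

84.5


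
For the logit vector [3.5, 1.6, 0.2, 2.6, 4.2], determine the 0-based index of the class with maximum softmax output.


Softmax is a monotonic transformation, so it preserves the argmax.
We need to find the index of the maximum logit.
Index 0: 3.5
Index 1: 1.6
Index 2: 0.2
Index 3: 2.6
Index 4: 4.2
Maximum logit = 4.2 at index 4

4


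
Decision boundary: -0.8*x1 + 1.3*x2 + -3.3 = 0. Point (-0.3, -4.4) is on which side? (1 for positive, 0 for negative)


Compute -0.8 * -0.3 + 1.3 * -4.4 + -3.3
= 0.24 + -5.72 + -3.3
= -8.78
Since -8.78 < 0, the point is on the negative side.

0


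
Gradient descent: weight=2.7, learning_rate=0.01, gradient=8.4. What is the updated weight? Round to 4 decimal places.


w_new = w_old - lr * gradient
= 2.7 - 0.01 * 8.4
= 2.7 - (0.084)
= 2.6160

2.6160


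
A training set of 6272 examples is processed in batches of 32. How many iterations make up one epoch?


Iterations per epoch = dataset_size / batch_size
= 6272 / 32
= 196

196


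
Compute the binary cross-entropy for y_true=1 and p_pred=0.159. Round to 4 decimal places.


For y=1: Loss = -log(p)
= -log(0.159)
= -(-1.8389)
= 1.8389

1.8389


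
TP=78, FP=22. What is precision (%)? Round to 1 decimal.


Precision = TP / (TP + FP) * 100
= 78 / (78 + 22)
= 78 / 100
= 0.78
= 78.0%

78.0


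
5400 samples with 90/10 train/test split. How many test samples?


Train samples = 5400 * 90% = 4860
Test samples = 5400 - 4860
= 540

540


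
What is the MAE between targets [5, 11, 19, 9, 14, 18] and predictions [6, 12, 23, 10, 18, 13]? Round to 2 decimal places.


Absolute errors: [1, 1, 4, 1, 4, 5]
Sum of absolute errors = 16
MAE = 16 / 6 = 2.67

2.67


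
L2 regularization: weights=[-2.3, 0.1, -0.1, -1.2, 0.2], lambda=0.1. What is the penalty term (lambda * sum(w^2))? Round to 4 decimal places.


Squaring each weight:
(-2.3)^2 = 5.29
0.1^2 = 0.01
(-0.1)^2 = 0.01
(-1.2)^2 = 1.44
0.2^2 = 0.04
Sum of squares = 6.79
Penalty = 0.1 * 6.79 = 0.6790

0.6790


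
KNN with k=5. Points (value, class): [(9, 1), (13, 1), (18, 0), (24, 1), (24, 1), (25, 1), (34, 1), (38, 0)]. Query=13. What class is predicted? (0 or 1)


Distances from query 13:
Point 13 (class 1): distance = 0
Point 9 (class 1): distance = 4
Point 18 (class 0): distance = 5
Point 24 (class 1): distance = 11
Point 24 (class 1): distance = 11
K=5 nearest neighbors: classes = [1, 1, 0, 1, 1]
Votes for class 1: 4 / 5
Majority vote => class 1

1


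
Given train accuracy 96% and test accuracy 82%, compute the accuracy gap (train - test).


Gap = train_accuracy - test_accuracy
= 96 - 82
= 14%
This gap suggests the model is overfitting.

14


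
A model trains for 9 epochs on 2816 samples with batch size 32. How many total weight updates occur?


Iterations per epoch = 2816 / 32 = 88
Total updates = iterations_per_epoch * epochs
= 88 * 9
= 792

792


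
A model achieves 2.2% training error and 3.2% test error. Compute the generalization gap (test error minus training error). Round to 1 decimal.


Generalization gap = test_error - train_error
= 3.2 - 2.2
= 1.0%
A small gap suggests good generalization.

1.0


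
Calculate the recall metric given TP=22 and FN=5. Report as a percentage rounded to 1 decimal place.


Recall = TP / (TP + FN) * 100
= 22 / (22 + 5)
= 22 / 27
= 0.8148
= 81.5%

81.5


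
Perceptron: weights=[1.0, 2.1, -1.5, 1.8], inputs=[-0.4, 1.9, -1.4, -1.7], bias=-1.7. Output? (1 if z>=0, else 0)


z = w . x + b
= 1.0*-0.4 + 2.1*1.9 + -1.5*-1.4 + 1.8*-1.7 + -1.7
= -0.4 + 3.99 + 2.1 + -3.06 + -1.7
= 2.63 + -1.7
= 0.93
Since z = 0.93 >= 0, output = 1

1


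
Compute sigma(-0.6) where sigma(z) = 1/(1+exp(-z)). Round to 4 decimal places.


sigmoid(z) = 1 / (1 + exp(-z))
exp(-(-0.6)) = exp(0.6) = 1.8221
1 + 1.8221 = 2.8221
1 / 2.8221 = 0.3543

0.3543


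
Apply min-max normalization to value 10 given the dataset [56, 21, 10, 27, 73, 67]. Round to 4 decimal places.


Min = 10, Max = 73
Range = 73 - 10 = 63
Scaled = (x - min) / (max - min)
= (10 - 10) / 63
= 0 / 63
= 0.0000

0.0000


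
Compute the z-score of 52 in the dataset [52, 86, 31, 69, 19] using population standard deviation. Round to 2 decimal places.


Mean = (52 + 86 + 31 + 69 + 19) / 5 = 51.4
Variance = sum((x_i - mean)^2) / n = 594.64
Std = sqrt(594.64) = 24.3852
Z = (x - mean) / std
= (52 - 51.4) / 24.3852
= 0.6 / 24.3852
= 0.02

0.02


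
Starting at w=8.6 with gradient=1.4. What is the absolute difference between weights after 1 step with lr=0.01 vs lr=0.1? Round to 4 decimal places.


With lr=0.01: w_new = 8.6 - 0.01 * 1.4 = 8.586
With lr=0.1: w_new = 8.6 - 0.1 * 1.4 = 8.46
Absolute difference = |8.586 - 8.46|
= 0.1260

0.1260


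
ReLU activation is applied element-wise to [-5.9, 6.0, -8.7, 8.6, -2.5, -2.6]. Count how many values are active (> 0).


ReLU(x) = max(0, x) for each element:
ReLU(-5.9) = 0
ReLU(6.0) = 6.0
ReLU(-8.7) = 0
ReLU(8.6) = 8.6
ReLU(-2.5) = 0
ReLU(-2.6) = 0
Active neurons (>0): 2

2


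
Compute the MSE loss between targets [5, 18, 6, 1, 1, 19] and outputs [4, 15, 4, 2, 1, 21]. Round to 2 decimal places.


Differences: [1, 3, 2, -1, 0, -2]
Squared errors: [1, 9, 4, 1, 0, 4]
Sum of squared errors = 19
MSE = 19 / 6 = 3.17

3.17


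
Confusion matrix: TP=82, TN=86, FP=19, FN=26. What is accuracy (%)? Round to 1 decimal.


Accuracy = (TP + TN) / (TP + TN + FP + FN) * 100
= (82 + 86) / (82 + 86 + 19 + 26)
= 168 / 213
= 0.7887
= 78.9%

78.9


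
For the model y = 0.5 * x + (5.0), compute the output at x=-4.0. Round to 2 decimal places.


y = 0.5 * -4.0 + (5.0)
= -2.0 + (5.0)
= 3.00

3.00


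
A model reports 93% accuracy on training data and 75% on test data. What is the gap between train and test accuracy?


Gap = train_accuracy - test_accuracy
= 93 - 75
= 18%
This gap suggests the model is overfitting.

18


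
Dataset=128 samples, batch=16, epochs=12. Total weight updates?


Iterations per epoch = 128 / 16 = 8
Total updates = iterations_per_epoch * epochs
= 8 * 12
= 96

96


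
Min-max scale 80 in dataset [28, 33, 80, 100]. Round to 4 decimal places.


Min = 28, Max = 100
Range = 100 - 28 = 72
Scaled = (x - min) / (max - min)
= (80 - 28) / 72
= 52 / 72
= 0.7222

0.7222


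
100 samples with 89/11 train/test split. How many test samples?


Train samples = 100 * 89% = 89
Test samples = 100 - 89
= 11

11


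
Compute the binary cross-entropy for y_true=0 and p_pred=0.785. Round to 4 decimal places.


For y=0: Loss = -log(1-p)
= -log(1 - 0.785)
= -log(0.215)
= -(-1.5371)
= 1.5371

1.5371


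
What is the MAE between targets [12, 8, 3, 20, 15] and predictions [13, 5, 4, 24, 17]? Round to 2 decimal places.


Absolute errors: [1, 3, 1, 4, 2]
Sum of absolute errors = 11
MAE = 11 / 5 = 2.20

2.20


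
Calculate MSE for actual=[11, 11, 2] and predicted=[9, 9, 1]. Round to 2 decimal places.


Differences: [2, 2, 1]
Squared errors: [4, 4, 1]
Sum of squared errors = 9
MSE = 9 / 3 = 3.00

3.00


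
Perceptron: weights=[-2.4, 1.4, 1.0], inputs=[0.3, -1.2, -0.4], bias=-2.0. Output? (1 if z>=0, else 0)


z = w . x + b
= -2.4*0.3 + 1.4*-1.2 + 1.0*-0.4 + -2.0
= -0.72 + -1.68 + -0.4 + -2.0
= -2.8 + -2.0
= -4.8
Since z = -4.8 < 0, output = 0

0


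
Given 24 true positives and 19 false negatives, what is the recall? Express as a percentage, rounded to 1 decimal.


Recall = TP / (TP + FN) * 100
= 24 / (24 + 19)
= 24 / 43
= 0.5581
= 55.8%

55.8


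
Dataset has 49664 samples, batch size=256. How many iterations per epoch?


Iterations per epoch = dataset_size / batch_size
= 49664 / 256
= 194

194


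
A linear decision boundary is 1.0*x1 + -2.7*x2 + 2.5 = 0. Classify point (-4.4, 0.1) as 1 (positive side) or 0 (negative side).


Compute 1.0 * -4.4 + -2.7 * 0.1 + 2.5
= -4.4 + -0.27 + 2.5
= -2.17
Since -2.17 < 0, the point is on the negative side.

0


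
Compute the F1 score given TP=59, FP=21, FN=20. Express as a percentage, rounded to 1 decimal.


Precision = TP / (TP + FP) = 59 / 80 = 0.7375
Recall = TP / (TP + FN) = 59 / 79 = 0.7468
F1 = 2 * P * R / (P + R)
= 2 * 0.7375 * 0.7468 / (0.7375 + 0.7468)
= 1.1016 / 1.4843
= 0.7421
As percentage: 74.2%

74.2


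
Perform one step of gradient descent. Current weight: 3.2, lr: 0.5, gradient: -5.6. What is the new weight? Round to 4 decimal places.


w_new = w_old - lr * gradient
= 3.2 - 0.5 * -5.6
= 3.2 - (-2.8)
= 6.0000

6.0000


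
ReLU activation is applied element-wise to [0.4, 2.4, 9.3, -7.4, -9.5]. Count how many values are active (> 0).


ReLU(x) = max(0, x) for each element:
ReLU(0.4) = 0.4
ReLU(2.4) = 2.4
ReLU(9.3) = 9.3
ReLU(-7.4) = 0
ReLU(-9.5) = 0
Active neurons (>0): 3

3


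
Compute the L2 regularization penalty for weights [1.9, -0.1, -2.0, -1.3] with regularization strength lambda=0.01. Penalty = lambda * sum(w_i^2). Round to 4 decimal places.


Squaring each weight:
1.9^2 = 3.61
(-0.1)^2 = 0.01
(-2.0)^2 = 4.0
(-1.3)^2 = 1.69
Sum of squares = 9.31
Penalty = 0.01 * 9.31 = 0.0931

0.0931


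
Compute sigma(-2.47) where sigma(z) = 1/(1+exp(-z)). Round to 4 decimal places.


sigmoid(z) = 1 / (1 + exp(-z))
exp(-(-2.47)) = exp(2.47) = 11.8224
1 + 11.8224 = 12.8224
1 / 12.8224 = 0.0780

0.0780


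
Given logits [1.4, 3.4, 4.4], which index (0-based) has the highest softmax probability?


Softmax is a monotonic transformation, so it preserves the argmax.
We need to find the index of the maximum logit.
Index 0: 1.4
Index 1: 3.4
Index 2: 4.4
Maximum logit = 4.4 at index 2

2


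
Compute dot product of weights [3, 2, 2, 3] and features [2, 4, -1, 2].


Element-wise products:
3 * 2 = 6
2 * 4 = 8
2 * -1 = -2
3 * 2 = 6
Sum = 6 + 8 + -2 + 6
= 18

18


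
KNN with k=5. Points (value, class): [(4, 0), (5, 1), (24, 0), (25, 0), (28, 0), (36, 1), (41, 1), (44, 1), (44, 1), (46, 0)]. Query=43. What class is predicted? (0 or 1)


Distances from query 43:
Point 44 (class 1): distance = 1
Point 44 (class 1): distance = 1
Point 41 (class 1): distance = 2
Point 46 (class 0): distance = 3
Point 36 (class 1): distance = 7
K=5 nearest neighbors: classes = [1, 1, 1, 0, 1]
Votes for class 1: 4 / 5
Majority vote => class 1

1


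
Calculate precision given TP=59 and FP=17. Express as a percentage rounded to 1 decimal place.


Precision = TP / (TP + FP) * 100
= 59 / (59 + 17)
= 59 / 76
= 0.7763
= 77.6%

77.6


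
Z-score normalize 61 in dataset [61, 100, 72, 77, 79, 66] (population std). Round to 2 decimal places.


Mean = (61 + 100 + 72 + 77 + 79 + 66) / 6 = 75.8333
Variance = sum((x_i - mean)^2) / n = 154.4722
Std = sqrt(154.4722) = 12.4287
Z = (x - mean) / std
= (61 - 75.8333) / 12.4287
= -14.8333 / 12.4287
= -1.19

-1.19


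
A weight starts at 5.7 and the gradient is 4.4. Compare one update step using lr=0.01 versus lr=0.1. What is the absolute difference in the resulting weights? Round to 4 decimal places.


With lr=0.01: w_new = 5.7 - 0.01 * 4.4 = 5.656
With lr=0.1: w_new = 5.7 - 0.1 * 4.4 = 5.26
Absolute difference = |5.656 - 5.26|
= 0.3960

0.3960


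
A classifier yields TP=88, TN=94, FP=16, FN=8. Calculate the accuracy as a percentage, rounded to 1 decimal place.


Accuracy = (TP + TN) / (TP + TN + FP + FN) * 100
= (88 + 94) / (88 + 94 + 16 + 8)
= 182 / 206
= 0.8835
= 88.3%

88.3


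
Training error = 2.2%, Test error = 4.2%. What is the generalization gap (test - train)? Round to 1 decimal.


Generalization gap = test_error - train_error
= 4.2 - 2.2
= 2.0%
A moderate gap.

2.0


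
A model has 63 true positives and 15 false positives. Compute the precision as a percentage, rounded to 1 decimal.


Precision = TP / (TP + FP) * 100
= 63 / (63 + 15)
= 63 / 78
= 0.8077
= 80.8%

80.8


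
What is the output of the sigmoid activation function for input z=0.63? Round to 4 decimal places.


sigmoid(z) = 1 / (1 + exp(-z))
exp(-(0.63)) = exp(-0.63) = 0.5326
1 + 0.5326 = 1.5326
1 / 1.5326 = 0.6525

0.6525


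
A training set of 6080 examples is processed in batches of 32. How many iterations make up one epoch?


Iterations per epoch = dataset_size / batch_size
= 6080 / 32
= 190

190


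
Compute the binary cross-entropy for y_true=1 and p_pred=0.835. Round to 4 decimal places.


For y=1: Loss = -log(p)
= -log(0.835)
= -(-0.1803)
= 0.1803

0.1803


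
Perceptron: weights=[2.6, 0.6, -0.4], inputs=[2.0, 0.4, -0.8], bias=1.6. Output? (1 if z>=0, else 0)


z = w . x + b
= 2.6*2.0 + 0.6*0.4 + -0.4*-0.8 + 1.6
= 5.2 + 0.24 + 0.32 + 1.6
= 5.76 + 1.6
= 7.36
Since z = 7.36 >= 0, output = 1

1


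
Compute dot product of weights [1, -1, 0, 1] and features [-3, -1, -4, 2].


Element-wise products:
1 * -3 = -3
-1 * -1 = 1
0 * -4 = 0
1 * 2 = 2
Sum = -3 + 1 + 0 + 2
= 0

0


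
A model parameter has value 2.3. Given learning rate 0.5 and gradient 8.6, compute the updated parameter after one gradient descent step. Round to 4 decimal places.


w_new = w_old - lr * gradient
= 2.3 - 0.5 * 8.6
= 2.3 - (4.3)
= -2.0000

-2.0000


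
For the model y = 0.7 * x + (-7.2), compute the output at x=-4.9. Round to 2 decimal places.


y = 0.7 * -4.9 + (-7.2)
= -3.43 + (-7.2)
= -10.63

-10.63


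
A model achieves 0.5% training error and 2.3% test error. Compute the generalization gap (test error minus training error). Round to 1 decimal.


Generalization gap = test_error - train_error
= 2.3 - 0.5
= 1.8%
A small gap suggests good generalization.

1.8


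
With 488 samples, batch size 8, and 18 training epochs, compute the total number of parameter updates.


Iterations per epoch = 488 / 8 = 61
Total updates = iterations_per_epoch * epochs
= 61 * 18
= 1098

1098


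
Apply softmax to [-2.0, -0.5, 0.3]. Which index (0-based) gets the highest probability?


Softmax is a monotonic transformation, so it preserves the argmax.
We need to find the index of the maximum logit.
Index 0: -2.0
Index 1: -0.5
Index 2: 0.3
Maximum logit = 0.3 at index 2

2


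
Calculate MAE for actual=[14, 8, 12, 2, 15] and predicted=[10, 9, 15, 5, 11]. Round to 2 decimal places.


Absolute errors: [4, 1, 3, 3, 4]
Sum of absolute errors = 15
MAE = 15 / 5 = 3.00

3.00


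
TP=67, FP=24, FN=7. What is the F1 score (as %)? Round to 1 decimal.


Precision = TP / (TP + FP) = 67 / 91 = 0.7363
Recall = TP / (TP + FN) = 67 / 74 = 0.9054
F1 = 2 * P * R / (P + R)
= 2 * 0.7363 * 0.9054 / (0.7363 + 0.9054)
= 1.3332 / 1.6417
= 0.8121
As percentage: 81.2%

81.2


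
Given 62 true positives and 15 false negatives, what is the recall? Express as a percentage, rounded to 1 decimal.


Recall = TP / (TP + FN) * 100
= 62 / (62 + 15)
= 62 / 77
= 0.8052
= 80.5%

80.5


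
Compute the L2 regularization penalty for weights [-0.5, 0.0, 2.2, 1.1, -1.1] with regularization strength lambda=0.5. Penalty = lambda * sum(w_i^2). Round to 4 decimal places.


Squaring each weight:
(-0.5)^2 = 0.25
0.0^2 = 0.0
2.2^2 = 4.84
1.1^2 = 1.21
(-1.1)^2 = 1.21
Sum of squares = 7.51
Penalty = 0.5 * 7.51 = 3.7550

3.7550


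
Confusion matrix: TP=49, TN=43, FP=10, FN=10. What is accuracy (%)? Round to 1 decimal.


Accuracy = (TP + TN) / (TP + TN + FP + FN) * 100
= (49 + 43) / (49 + 43 + 10 + 10)
= 92 / 112
= 0.8214
= 82.1%

82.1


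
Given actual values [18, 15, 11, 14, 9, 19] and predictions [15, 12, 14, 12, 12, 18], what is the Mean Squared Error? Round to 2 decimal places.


Differences: [3, 3, -3, 2, -3, 1]
Squared errors: [9, 9, 9, 4, 9, 1]
Sum of squared errors = 41
MSE = 41 / 6 = 6.83

6.83


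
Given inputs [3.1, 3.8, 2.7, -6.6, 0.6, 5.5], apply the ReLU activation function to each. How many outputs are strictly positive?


ReLU(x) = max(0, x) for each element:
ReLU(3.1) = 3.1
ReLU(3.8) = 3.8
ReLU(2.7) = 2.7
ReLU(-6.6) = 0
ReLU(0.6) = 0.6
ReLU(5.5) = 5.5
Active neurons (>0): 5

5


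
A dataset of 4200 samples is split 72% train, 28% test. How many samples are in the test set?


Train samples = 4200 * 72% = 3024
Test samples = 4200 - 3024
= 1176

1176


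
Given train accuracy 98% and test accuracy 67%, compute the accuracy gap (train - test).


Gap = train_accuracy - test_accuracy
= 98 - 67
= 31%
This large gap strongly indicates overfitting.

31


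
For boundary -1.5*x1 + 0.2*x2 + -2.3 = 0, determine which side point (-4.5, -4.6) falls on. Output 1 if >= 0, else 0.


Compute -1.5 * -4.5 + 0.2 * -4.6 + -2.3
= 6.75 + -0.92 + -2.3
= 3.53
Since 3.53 >= 0, the point is on the positive side.

1


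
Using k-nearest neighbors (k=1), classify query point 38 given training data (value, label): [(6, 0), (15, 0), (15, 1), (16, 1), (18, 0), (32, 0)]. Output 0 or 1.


Distances from query 38:
Point 32 (class 0): distance = 6
K=1 nearest neighbors: classes = [0]
Votes for class 1: 0 / 1
Majority vote => class 0

0


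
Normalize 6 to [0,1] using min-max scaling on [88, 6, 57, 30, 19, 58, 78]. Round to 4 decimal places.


Min = 6, Max = 88
Range = 88 - 6 = 82
Scaled = (x - min) / (max - min)
= (6 - 6) / 82
= 0 / 82
= 0.0000

0.0000


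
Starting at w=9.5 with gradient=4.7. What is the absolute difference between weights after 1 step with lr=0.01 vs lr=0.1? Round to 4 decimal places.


With lr=0.01: w_new = 9.5 - 0.01 * 4.7 = 9.453
With lr=0.1: w_new = 9.5 - 0.1 * 4.7 = 9.03
Absolute difference = |9.453 - 9.03|
= 0.4230

0.4230


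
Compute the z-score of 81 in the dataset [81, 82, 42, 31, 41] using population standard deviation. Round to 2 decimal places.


Mean = (81 + 82 + 42 + 31 + 41) / 5 = 55.4
Variance = sum((x_i - mean)^2) / n = 469.04
Std = sqrt(469.04) = 21.6573
Z = (x - mean) / std
= (81 - 55.4) / 21.6573
= 25.6 / 21.6573
= 1.18

1.18


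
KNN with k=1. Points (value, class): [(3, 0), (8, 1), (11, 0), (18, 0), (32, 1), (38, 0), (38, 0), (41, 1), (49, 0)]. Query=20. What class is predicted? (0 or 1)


Distances from query 20:
Point 18 (class 0): distance = 2
K=1 nearest neighbors: classes = [0]
Votes for class 1: 0 / 1
Majority vote => class 0

0


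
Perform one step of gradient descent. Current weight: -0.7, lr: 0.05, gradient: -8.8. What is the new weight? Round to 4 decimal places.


w_new = w_old - lr * gradient
= -0.7 - 0.05 * -8.8
= -0.7 - (-0.44)
= -0.2600

-0.2600


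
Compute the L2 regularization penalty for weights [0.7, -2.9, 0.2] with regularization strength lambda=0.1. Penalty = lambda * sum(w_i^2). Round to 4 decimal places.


Squaring each weight:
0.7^2 = 0.49
(-2.9)^2 = 8.41
0.2^2 = 0.04
Sum of squares = 8.94
Penalty = 0.1 * 8.94 = 0.8940

0.8940


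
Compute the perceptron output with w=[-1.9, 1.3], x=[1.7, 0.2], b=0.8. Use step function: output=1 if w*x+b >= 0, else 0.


z = w . x + b
= -1.9*1.7 + 1.3*0.2 + 0.8
= -3.23 + 0.26 + 0.8
= -2.97 + 0.8
= -2.17
Since z = -2.17 < 0, output = 0

0


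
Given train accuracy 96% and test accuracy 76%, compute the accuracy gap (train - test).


Gap = train_accuracy - test_accuracy
= 96 - 76
= 20%
This gap suggests the model is overfitting.

20


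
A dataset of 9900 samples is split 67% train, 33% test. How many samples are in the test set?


Train samples = 9900 * 67% = 6633
Test samples = 9900 - 6633
= 3267

3267


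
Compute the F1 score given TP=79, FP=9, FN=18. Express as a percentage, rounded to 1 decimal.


Precision = TP / (TP + FP) = 79 / 88 = 0.8977
Recall = TP / (TP + FN) = 79 / 97 = 0.8144
F1 = 2 * P * R / (P + R)
= 2 * 0.8977 * 0.8144 / (0.8977 + 0.8144)
= 1.4623 / 1.7122
= 0.8541
As percentage: 85.4%

85.4


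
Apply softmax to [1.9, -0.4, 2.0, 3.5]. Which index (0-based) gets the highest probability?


Softmax is a monotonic transformation, so it preserves the argmax.
We need to find the index of the maximum logit.
Index 0: 1.9
Index 1: -0.4
Index 2: 2.0
Index 3: 3.5
Maximum logit = 3.5 at index 3

3


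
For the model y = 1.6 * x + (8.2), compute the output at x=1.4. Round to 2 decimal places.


y = 1.6 * 1.4 + (8.2)
= 2.24 + (8.2)
= 10.44

10.44


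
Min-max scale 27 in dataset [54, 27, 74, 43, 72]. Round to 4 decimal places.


Min = 27, Max = 74
Range = 74 - 27 = 47
Scaled = (x - min) / (max - min)
= (27 - 27) / 47
= 0 / 47
= 0.0000

0.0000


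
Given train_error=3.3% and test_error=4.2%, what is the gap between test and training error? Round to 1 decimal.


Generalization gap = test_error - train_error
= 4.2 - 3.3
= 0.9%
A small gap suggests good generalization.

0.9


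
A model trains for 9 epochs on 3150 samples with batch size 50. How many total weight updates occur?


Iterations per epoch = 3150 / 50 = 63
Total updates = iterations_per_epoch * epochs
= 63 * 9
= 567

567


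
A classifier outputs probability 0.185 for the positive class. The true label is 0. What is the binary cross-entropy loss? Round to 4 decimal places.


For y=0: Loss = -log(1-p)
= -log(1 - 0.185)
= -log(0.815)
= -(-0.2046)
= 0.2046

0.2046


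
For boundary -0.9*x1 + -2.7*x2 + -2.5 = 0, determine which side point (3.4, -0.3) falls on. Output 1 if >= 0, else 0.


Compute -0.9 * 3.4 + -2.7 * -0.3 + -2.5
= -3.06 + 0.81 + -2.5
= -4.75
Since -4.75 < 0, the point is on the negative side.

0


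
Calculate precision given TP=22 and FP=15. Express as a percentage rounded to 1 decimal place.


Precision = TP / (TP + FP) * 100
= 22 / (22 + 15)
= 22 / 37
= 0.5946
= 59.5%

59.5


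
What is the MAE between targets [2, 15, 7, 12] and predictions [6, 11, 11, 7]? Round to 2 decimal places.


Absolute errors: [4, 4, 4, 5]
Sum of absolute errors = 17
MAE = 17 / 4 = 4.25

4.25


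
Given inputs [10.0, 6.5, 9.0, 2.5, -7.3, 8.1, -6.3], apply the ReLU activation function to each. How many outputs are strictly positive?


ReLU(x) = max(0, x) for each element:
ReLU(10.0) = 10.0
ReLU(6.5) = 6.5
ReLU(9.0) = 9.0
ReLU(2.5) = 2.5
ReLU(-7.3) = 0
ReLU(8.1) = 8.1
ReLU(-6.3) = 0
Active neurons (>0): 5

5


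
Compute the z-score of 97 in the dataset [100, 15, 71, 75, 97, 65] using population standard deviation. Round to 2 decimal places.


Mean = (100 + 15 + 71 + 75 + 97 + 65) / 6 = 70.5
Variance = sum((x_i - mean)^2) / n = 783.9167
Std = sqrt(783.9167) = 27.9985
Z = (x - mean) / std
= (97 - 70.5) / 27.9985
= 26.5 / 27.9985
= 0.95

0.95


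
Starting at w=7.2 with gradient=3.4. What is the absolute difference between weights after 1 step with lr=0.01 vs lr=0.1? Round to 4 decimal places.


With lr=0.01: w_new = 7.2 - 0.01 * 3.4 = 7.166
With lr=0.1: w_new = 7.2 - 0.1 * 3.4 = 6.86
Absolute difference = |7.166 - 6.86|
= 0.3060

0.3060


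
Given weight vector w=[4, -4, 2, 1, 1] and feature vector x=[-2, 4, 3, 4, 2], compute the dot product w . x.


Element-wise products:
4 * -2 = -8
-4 * 4 = -16
2 * 3 = 6
1 * 4 = 4
1 * 2 = 2
Sum = -8 + -16 + 6 + 4 + 2
= -12

-12


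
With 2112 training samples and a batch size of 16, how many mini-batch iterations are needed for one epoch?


Iterations per epoch = dataset_size / batch_size
= 2112 / 16
= 132

132


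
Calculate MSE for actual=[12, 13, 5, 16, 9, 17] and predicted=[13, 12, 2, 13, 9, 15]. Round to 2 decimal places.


Differences: [-1, 1, 3, 3, 0, 2]
Squared errors: [1, 1, 9, 9, 0, 4]
Sum of squared errors = 24
MSE = 24 / 6 = 4.00

4.00


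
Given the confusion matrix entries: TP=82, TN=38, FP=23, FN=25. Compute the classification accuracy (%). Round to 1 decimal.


Accuracy = (TP + TN) / (TP + TN + FP + FN) * 100
= (82 + 38) / (82 + 38 + 23 + 25)
= 120 / 168
= 0.7143
= 71.4%

71.4


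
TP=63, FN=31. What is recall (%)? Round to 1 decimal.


Recall = TP / (TP + FN) * 100
= 63 / (63 + 31)
= 63 / 94
= 0.6702
= 67.0%

67.0


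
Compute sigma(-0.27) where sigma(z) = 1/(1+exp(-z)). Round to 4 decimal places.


sigmoid(z) = 1 / (1 + exp(-z))
exp(-(-0.27)) = exp(0.27) = 1.31
1 + 1.31 = 2.31
1 / 2.31 = 0.4329

0.4329


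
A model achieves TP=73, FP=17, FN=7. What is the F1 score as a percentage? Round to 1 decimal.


Precision = TP / (TP + FP) = 73 / 90 = 0.8111
Recall = TP / (TP + FN) = 73 / 80 = 0.9125
F1 = 2 * P * R / (P + R)
= 2 * 0.8111 * 0.9125 / (0.8111 + 0.9125)
= 1.4803 / 1.7236
= 0.8588
As percentage: 85.9%

85.9


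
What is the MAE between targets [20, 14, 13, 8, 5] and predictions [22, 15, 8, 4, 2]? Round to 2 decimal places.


Absolute errors: [2, 1, 5, 4, 3]
Sum of absolute errors = 15
MAE = 15 / 5 = 3.00

3.00


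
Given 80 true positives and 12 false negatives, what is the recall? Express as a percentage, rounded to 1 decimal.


Recall = TP / (TP + FN) * 100
= 80 / (80 + 12)
= 80 / 92
= 0.8696
= 87.0%

87.0


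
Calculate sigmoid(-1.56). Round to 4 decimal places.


sigmoid(z) = 1 / (1 + exp(-z))
exp(-(-1.56)) = exp(1.56) = 4.7588
1 + 4.7588 = 5.7588
1 / 5.7588 = 0.1736

0.1736


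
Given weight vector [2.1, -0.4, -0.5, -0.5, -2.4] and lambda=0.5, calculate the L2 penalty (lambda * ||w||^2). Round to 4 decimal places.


Squaring each weight:
2.1^2 = 4.41
(-0.4)^2 = 0.16
(-0.5)^2 = 0.25
(-0.5)^2 = 0.25
(-2.4)^2 = 5.76
Sum of squares = 10.83
Penalty = 0.5 * 10.83 = 5.4150

5.4150


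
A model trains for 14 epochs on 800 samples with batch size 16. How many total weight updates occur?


Iterations per epoch = 800 / 16 = 50
Total updates = iterations_per_epoch * epochs
= 50 * 14
= 700

700


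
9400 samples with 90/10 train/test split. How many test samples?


Train samples = 9400 * 90% = 8460
Test samples = 9400 - 8460
= 940

940


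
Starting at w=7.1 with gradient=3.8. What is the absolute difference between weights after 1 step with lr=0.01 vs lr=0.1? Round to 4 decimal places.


With lr=0.01: w_new = 7.1 - 0.01 * 3.8 = 7.062
With lr=0.1: w_new = 7.1 - 0.1 * 3.8 = 6.72
Absolute difference = |7.062 - 6.72|
= 0.3420

0.3420


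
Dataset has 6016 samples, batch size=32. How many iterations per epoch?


Iterations per epoch = dataset_size / batch_size
= 6016 / 32
= 188

188


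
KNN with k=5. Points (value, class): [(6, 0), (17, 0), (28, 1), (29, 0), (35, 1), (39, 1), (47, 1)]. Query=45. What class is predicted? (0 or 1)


Distances from query 45:
Point 47 (class 1): distance = 2
Point 39 (class 1): distance = 6
Point 35 (class 1): distance = 10
Point 29 (class 0): distance = 16
Point 28 (class 1): distance = 17
K=5 nearest neighbors: classes = [1, 1, 1, 0, 1]
Votes for class 1: 4 / 5
Majority vote => class 1

1


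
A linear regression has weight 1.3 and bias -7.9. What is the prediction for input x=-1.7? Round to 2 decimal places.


y = 1.3 * -1.7 + (-7.9)
= -2.21 + (-7.9)
= -10.11

-10.11


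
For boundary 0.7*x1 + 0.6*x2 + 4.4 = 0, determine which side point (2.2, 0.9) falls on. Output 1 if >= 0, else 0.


Compute 0.7 * 2.2 + 0.6 * 0.9 + 4.4
= 1.54 + 0.54 + 4.4
= 6.48
Since 6.48 >= 0, the point is on the positive side.

1


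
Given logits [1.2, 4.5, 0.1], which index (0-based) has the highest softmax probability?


Softmax is a monotonic transformation, so it preserves the argmax.
We need to find the index of the maximum logit.
Index 0: 1.2
Index 1: 4.5
Index 2: 0.1
Maximum logit = 4.5 at index 1

1
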